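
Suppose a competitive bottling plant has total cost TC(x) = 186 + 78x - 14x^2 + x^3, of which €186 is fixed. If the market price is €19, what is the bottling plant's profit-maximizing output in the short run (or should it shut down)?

From TC, MC = TC'(x) = 78 - 28x + 3x^2 and AVC = VC/x = 78 - 14x + x^2.
AVC hits its minimum where MC = AVC, at x = 7, giving min AVC = 78 - 14·7 + 7^2 = €29.
Since P = €19 < min AVC = €29, price fails to cover variable cost at any output.
Shutting down limits the loss to fixed cost, €186.

Shut down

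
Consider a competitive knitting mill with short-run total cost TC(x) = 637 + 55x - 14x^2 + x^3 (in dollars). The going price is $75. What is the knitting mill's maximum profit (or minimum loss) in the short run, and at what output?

Profit = -$37 at x = 10

AVC = 55 - 14x + x^2 has its minimum $6 at x = 7; price $75 clears that bar, so the firm operates.
With MC = 55 - 28x + 3x^2, P = MC on the upward-sloping part at x* = 10.
TR = 75·10 = 750. TC = 637 + 150 = 787. Profit = 750 − 787 = -$37.
By producing, the firm covers all variable cost plus $600 of fixed cost; shutting down would lose the full $637.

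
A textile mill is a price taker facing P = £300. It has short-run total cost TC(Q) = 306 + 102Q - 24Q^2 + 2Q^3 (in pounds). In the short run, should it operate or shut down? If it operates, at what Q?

Produce at Q = 11

From TC, MC = TC'(Q) = 102 - 48Q + 6Q^2 and AVC = VC/Q = 102 - 24Q + 2Q^2.
AVC is minimized where dAVC/dQ = -24 + 4Q = 0, at Q = 6; min AVC = 102 - 24·6 + 2·6^2 = £30.
Because £300 ≥ £30, revenue can cover variable cost; the firm operates.
P = MC gives -198 - 48Q + 6Q^2 = 0, with roots -3 and 11. Take the larger (rising MC): Q* = 11.
Check: AVC at Q = 11 is £80 ≤ P, so revenue covers variable cost.
Profit = P·Q − TC = 300·11 − 1186 = £2114.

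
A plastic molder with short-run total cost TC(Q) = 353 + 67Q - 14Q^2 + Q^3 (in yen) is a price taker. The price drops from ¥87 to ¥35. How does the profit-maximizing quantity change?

Output falls from 10 to 8

AVC = 67 - 14Q + Q^2, minimized at Q = 7 where min AVC = ¥18. MC = 67 - 28Q + 3Q^2.
At P = ¥87 ≥ min AVC, set P = MC on the rising branch: Q = 10.
At P = ¥35 ≥ min AVC, set P = MC: Q = 8. The firm stays open but cuts output.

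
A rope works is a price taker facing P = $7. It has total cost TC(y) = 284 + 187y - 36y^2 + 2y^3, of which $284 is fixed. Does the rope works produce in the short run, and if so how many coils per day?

Shut down

Strip out fixed cost: VC = 187y - 36y^2 + 2y^3. Then AVC = 187 - 36y + 2y^2 and MC = 187 - 72y + 6y^2.
AVC hits its minimum where MC = AVC, at y = 9, giving min AVC = 187 - 36·9 + 2·9^2 = $25.
With P < min AVC ($7 < $25), every unit sold adds to the loss.
The firm minimizes its loss by shutting down and losing only its fixed cost of $284.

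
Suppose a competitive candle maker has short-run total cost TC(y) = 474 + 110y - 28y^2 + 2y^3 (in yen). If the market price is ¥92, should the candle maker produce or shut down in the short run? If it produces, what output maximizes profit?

Variable cost is VC = 110y - 28y^2 + 2y^3, so AVC = VC/y = 110 - 28y + 2y^2 and MC = dTC/dy = 110 - 56y + 6y^2.
AVC hits its minimum where MC = AVC, at y = 7, giving min AVC = 110 - 28·7 + 2·7^2 = ¥12.
P = ¥92 exceeds min AVC = ¥12, so the firm stays open.
Solving P = MC: 18 - 56y + 6y^2 = 0 ⇒ y = 1/3 or 9. On the upward-sloping branch, y* = 9.
Check: AVC at y = 9 is ¥20 ≤ P, so revenue covers variable cost.
Profit = P·y − TC = 92·9 − 654 = ¥174.

Produce at y = 9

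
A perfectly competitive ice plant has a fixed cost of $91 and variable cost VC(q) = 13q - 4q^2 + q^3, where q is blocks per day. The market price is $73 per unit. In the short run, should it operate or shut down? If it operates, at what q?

Produce at q = 6

Variable cost is VC = 13q - 4q^2 + q^3, so AVC = VC/q = 13 - 4q + q^2 and MC = dTC/dq = 13 - 8q + 3q^2.
AVC hits its minimum where MC = AVC, at q = 2, giving min AVC = 13 - 4·2 + 2^2 = $9.
P = $73 exceeds min AVC = $9, so the firm stays open.
P = MC gives -60 - 8q + 3q^2 = 0, with roots -10/3 and 6. Take the larger (rising MC): q* = 6.
Check: AVC at q = 6 is $25 ≤ P, so revenue covers variable cost.
Profit = P·q − TC = 73·6 − 241 = $197.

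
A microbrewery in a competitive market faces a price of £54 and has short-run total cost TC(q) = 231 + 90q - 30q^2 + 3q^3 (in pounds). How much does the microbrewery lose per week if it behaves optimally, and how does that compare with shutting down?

AVC = 90 - 30q + 3q^2; min AVC = £15 at q = 5. Since P = £54 ≥ min AVC, the firm produces.
MC = 90 - 60q + 9q^2. Setting P = MC and taking the root on the rising branch gives q* = 6.
TR = 54·6 = 324. TC = 231 + 108 = 339. Profit = 324 − 339 = -£15.
Shutting down would mean losing the fixed cost of £231, so operating at a loss of £15 is better by £216.

Profit = -£15 at q = 6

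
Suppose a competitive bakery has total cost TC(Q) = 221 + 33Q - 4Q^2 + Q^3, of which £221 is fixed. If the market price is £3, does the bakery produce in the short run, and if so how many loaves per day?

Shut down

From TC, MC = TC'(Q) = 33 - 8Q + 3Q^2 and AVC = VC/Q = 33 - 4Q + Q^2.
AVC is minimized where dAVC/dQ = -4 + 2Q = 0, at Q = 2; min AVC = 33 - 4·2 + 2^2 = £29.
P = £3 lies below min AVC = £29; no output level covers variable cost.
Best response: produce nothing and absorb the £221 fixed cost.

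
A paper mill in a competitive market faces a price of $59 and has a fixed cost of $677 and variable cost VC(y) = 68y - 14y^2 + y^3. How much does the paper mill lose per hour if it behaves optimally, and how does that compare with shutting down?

Profit = -$353 at y = 9

AVC = 68 - 14y + y^2 has its minimum $19 at y = 7; price $59 clears that bar, so the firm operates.
MC = 68 - 28y + 3y^2. Setting P = MC and taking the root on the rising branch gives y* = 9.
TR = 59·9 = 531. TC = 677 + 207 = 884. Profit = 531 − 884 = -$353.
By producing, the firm covers all variable cost plus $324 of fixed cost; shutting down would lose the full $677.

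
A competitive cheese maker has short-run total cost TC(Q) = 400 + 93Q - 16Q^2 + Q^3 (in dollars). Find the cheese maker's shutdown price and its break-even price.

Shutdown price = $29; break-even price = $73

Shutdown price = min AVC. AVC = 93 - 16Q + Q^2, with vertex at Q = 8 and minimum $29.
ATC = 400/Q + 93 - 16Q + Q^2. Setting dATC/dQ = −400/Q^2 − 16 + 2Q = 0 gives Q = 10 (since 2·10^3 − 16·10^2 = 400).
min ATC = 400/10 + 93 − 16·10 + 10^2 = $73. That is the break-even price.
Between these two prices the firm operates at a loss; above $73 it earns a profit.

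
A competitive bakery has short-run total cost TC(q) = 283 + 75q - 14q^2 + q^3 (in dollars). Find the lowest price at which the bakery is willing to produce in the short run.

The shutdown price is the minimum of AVC. VC = 75q - 14q^2 + q^3, so AVC = 75 - 14q + q^2.
At the minimum of AVC, MC = AVC. MC = 75 - 28q + 3q^2; setting MC = AVC gives 2q^2 - 14q = 0, so q = 7. min AVC = 26.
The firm shuts down for any P below $26.

$26 per unit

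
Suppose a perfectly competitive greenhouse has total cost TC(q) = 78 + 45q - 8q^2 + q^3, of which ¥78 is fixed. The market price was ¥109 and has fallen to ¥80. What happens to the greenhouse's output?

Output falls from 8 to 7

MC = 45 - 16q + 3q^2; the shutdown threshold is min AVC = ¥29 (at q = 4).
With P = ¥109 above the shutdown price, P = MC gives q = 8.
At P = ¥80 ≥ min AVC, set P = MC: q = 7. The firm stays open but cuts output.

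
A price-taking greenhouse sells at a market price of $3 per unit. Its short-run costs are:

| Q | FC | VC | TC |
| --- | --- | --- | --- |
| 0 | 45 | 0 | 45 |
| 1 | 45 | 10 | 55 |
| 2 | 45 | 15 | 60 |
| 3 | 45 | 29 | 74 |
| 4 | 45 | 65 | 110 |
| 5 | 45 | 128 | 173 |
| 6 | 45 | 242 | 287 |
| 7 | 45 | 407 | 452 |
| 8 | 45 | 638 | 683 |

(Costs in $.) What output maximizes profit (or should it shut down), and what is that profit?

Tabulate TR − TC: Q=0: -45; Q=1: -52; Q=2: -54; Q=3: -65; Q=4: -98; Q=5: -158; Q=6: -269; Q=7: -431; Q=8: -659.
Profit is highest at Q = 0. Equivalently, the lowest AVC in the table is 15/2 ≈ $7.50 at Q = 2, and P = $3 falls below it — price never covers variable cost, so the firm shuts down and loses only its fixed cost.

Q = 0 (shut down); profit = -$45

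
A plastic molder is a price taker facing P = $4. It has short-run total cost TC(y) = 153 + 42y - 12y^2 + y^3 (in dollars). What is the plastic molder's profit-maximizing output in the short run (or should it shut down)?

Shut down

Strip out fixed cost: VC = 42y - 12y^2 + y^3. Then AVC = 42 - 12y + y^2 and MC = 42 - 24y + 3y^2.
AVC is minimized where dAVC/dy = -12 + 2y = 0, at y = 6; min AVC = 42 - 12·6 + 6^2 = $6.
With P < min AVC ($4 < $6), every unit sold adds to the loss.
Shutting down limits the loss to fixed cost, $153.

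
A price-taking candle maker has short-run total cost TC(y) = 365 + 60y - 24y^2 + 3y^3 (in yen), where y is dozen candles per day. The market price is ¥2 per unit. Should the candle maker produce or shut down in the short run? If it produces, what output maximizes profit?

Shut down

Strip out fixed cost: VC = 60y - 24y^2 + 3y^3. Then AVC = 60 - 24y + 3y^2 and MC = 60 - 48y + 9y^2.
The AVC parabola has its vertex at y = 24/6 = 4, where AVC = 60 - 24·4 + 3·4^2 = ¥12.
Since P = ¥2 < min AVC = ¥12, price fails to cover variable cost at any output.
Best response: produce nothing and absorb the ¥365 fixed cost.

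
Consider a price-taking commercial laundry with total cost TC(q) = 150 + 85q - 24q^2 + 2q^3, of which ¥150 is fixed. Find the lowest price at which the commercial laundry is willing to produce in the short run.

The firm shuts down when price falls below the minimum of average variable cost. AVC = VC/q = 85 - 24q + 2q^2.
At the minimum of AVC, MC = AVC. MC = 85 - 48q + 6q^2; setting MC = AVC gives 4q^2 - 24q = 0, so q = 6. min AVC = 13.
So the shutdown price is ¥13.

¥13 per unit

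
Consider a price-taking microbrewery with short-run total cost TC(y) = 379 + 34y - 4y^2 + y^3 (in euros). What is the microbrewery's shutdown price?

€30 per unit

The shutdown price is the minimum of AVC. VC = 34y - 4y^2 + y^3, so AVC = 34 - 4y + y^2.
At the minimum of AVC, MC = AVC. MC = 34 - 8y + 3y^2; setting MC = AVC gives 2y^2 - 4y = 0, so y = 2. min AVC = 30.
For P < €30 the firm produces nothing.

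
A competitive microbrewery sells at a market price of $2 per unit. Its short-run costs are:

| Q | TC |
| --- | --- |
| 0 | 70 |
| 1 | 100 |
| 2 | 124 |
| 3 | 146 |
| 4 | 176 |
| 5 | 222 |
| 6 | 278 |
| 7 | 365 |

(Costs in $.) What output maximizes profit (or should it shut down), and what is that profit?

Q = 0 (shut down); profit = -$70

Profit at each row (π = 2Q − TC): Q=0: -70; Q=1: -98; Q=2: -120; Q=3: -140; Q=4: -168; Q=5: -212; Q=6: -266; Q=7: -351.
Profit is highest at Q = 0. Equivalently, the lowest AVC in the table is 76/3 ≈ $25.33 at Q = 3, and P = $2 falls below it — price never covers variable cost, so the firm shuts down and loses only its fixed cost.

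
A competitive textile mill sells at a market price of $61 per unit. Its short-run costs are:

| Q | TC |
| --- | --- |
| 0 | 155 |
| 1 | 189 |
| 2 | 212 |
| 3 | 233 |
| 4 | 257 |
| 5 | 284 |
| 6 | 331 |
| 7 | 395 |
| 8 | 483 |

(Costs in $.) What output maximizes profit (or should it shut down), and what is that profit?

Tabulate TR − TC: Q=0: -155; Q=1: -128; Q=2: -90; Q=3: -50; Q=4: -13; Q=5: 21; Q=6: 35; Q=7: 32; Q=8: 5.
Profit is maximized at Q = 6. AVC there is 176/6 = $29.33 ≤ P, so producing beats shutting down (which would give -$155).

Q = 6; profit = $35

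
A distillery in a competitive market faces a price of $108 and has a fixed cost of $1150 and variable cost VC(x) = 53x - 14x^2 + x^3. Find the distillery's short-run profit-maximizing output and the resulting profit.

Profit = -$182 at x = 11

AVC = 53 - 14x + x^2 has its minimum $4 at x = 7; price $108 clears that bar, so the firm operates.
MC = 53 - 28x + 3x^2. Setting P = MC and taking the root on the rising branch gives x* = 11.
TR = 108·11 = 1188. TC = 1150 + 220 = 1370. Profit = 1188 − 1370 = -$182.
That loss of $182 beats the $1150 the firm would lose by shutting down; producing recovers $968 of fixed cost.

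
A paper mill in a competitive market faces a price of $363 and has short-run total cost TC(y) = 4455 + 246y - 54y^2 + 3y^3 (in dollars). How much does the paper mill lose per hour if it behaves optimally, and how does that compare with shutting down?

Profit = -$399 at y = 13

AVC = 246 - 54y + 3y^2 has its minimum $3 at y = 9; price $363 clears that bar, so the firm operates.
With MC = 246 - 108y + 9y^2, P = MC on the upward-sloping part at y* = 13.
TR = 363·13 = 4719. TC = 4455 + 663 = 5118. Profit = 4719 − 5118 = -$399.
Shutting down would mean losing the fixed cost of $4455, so operating at a loss of $399 is better by $4056.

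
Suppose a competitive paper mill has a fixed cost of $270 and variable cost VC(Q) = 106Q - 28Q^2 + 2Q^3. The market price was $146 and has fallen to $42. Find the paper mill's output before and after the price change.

Output falls from 10 to 8

AVC = 106 - 28Q + 2Q^2, minimized at Q = 7 where min AVC = $8. MC = 106 - 56Q + 6Q^2.
With P = $146 above the shutdown price, P = MC gives Q = 10.
At P = $42 ≥ min AVC, set P = MC: Q = 8. The firm stays open but cuts output.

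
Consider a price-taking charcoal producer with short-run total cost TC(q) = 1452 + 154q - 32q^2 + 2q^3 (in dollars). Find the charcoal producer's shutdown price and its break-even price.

Shutdown price = min AVC. AVC = 154 - 32q + 2q^2, with vertex at q = 8 and minimum $26.
ATC = 1452/q + 154 - 32q + 2q^2. Setting dATC/dq = −1452/q^2 − 32 + 4q = 0 gives q = 11 (since 4·11^3 − 32·11^2 = 1452).
min ATC = 1452/11 + 154 − 32·11 + 2·11^2 = $176. That is the break-even price.
For $26 ≤ P < $176 the firm produces at a loss; below $26 it shuts down.

Shutdown price = $26; break-even price = $176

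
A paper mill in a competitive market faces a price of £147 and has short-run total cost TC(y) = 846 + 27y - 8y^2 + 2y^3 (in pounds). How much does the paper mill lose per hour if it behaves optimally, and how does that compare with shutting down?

AVC = 27 - 8y + 2y^2 has its minimum £19 at y = 2; price £147 clears that bar, so the firm operates.
MC = 27 - 16y + 6y^2. Setting P = MC and taking the root on the rising branch gives y* = 6.
TR = 147·6 = 882. TC = 846 + 306 = 1152. Profit = 882 − 1152 = -£270.
That loss of £270 beats the £846 the firm would lose by shutting down; producing recovers £576 of fixed cost.

Profit = -£270 at y = 6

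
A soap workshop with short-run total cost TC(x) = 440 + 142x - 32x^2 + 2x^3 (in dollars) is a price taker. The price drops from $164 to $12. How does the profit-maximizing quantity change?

AVC = 142 - 32x + 2x^2, minimized at x = 8 where min AVC = $14. MC = 142 - 64x + 6x^2.
With P = $164 above the shutdown price, P = MC gives x = 11.
At P = $12 < min AVC = $14, price no longer covers variable cost at any output, so the firm shuts down: x = 0.

Output falls from 11 to 0 (the firm shuts down)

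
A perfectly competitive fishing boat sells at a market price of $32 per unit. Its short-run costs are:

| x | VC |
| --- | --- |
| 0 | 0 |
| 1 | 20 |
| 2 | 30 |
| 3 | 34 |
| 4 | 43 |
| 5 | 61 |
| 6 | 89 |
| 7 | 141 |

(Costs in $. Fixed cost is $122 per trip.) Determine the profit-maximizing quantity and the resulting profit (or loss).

Tabulate TR − TC: x=0: -122; x=1: -110; x=2: -88; x=3: -60; x=4: -37; x=5: -23; x=6: -19; x=7: -39.
Profit is maximized at x = 6. AVC there is 89/6 = $14.83 ≤ P, so producing beats shutting down (which would give -$122).

x = 6; profit = -$19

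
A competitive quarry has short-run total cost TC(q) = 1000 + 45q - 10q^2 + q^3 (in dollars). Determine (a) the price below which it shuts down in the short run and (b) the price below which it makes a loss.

Shutdown price = $20; break-even price = $145

Shutdown price = min AVC. AVC = 45 - 10q + q^2, with vertex at q = 5 and minimum $20.
ATC = 1000/q + 45 - 10q + q^2. Setting dATC/dq = −1000/q^2 − 10 + 2q = 0 gives q = 10 (since 2·10^3 − 10·10^2 = 1000).
min ATC = 1000/10 + 45 − 10·10 + 10^2 = $145. That is the break-even price.
Between these two prices the firm operates at a loss; above $145 it earns a profit.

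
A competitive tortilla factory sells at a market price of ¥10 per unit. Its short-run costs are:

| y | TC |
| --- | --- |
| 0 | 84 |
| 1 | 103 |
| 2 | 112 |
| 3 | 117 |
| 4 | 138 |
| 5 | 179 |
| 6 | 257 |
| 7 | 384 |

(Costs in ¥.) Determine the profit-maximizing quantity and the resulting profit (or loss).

Profit at each row (π = 10y − TC): y=0: -84; y=1: -93; y=2: -92; y=3: -87; y=4: -98; y=5: -129; y=6: -197; y=7: -314.
Profit is highest at y = 0. Equivalently, the lowest AVC in the table is 33/3 ≈ ¥11 at y = 3, and P = ¥10 falls below it — price never covers variable cost, so the firm shuts down and loses only its fixed cost.

y = 0 (shut down); profit = -¥84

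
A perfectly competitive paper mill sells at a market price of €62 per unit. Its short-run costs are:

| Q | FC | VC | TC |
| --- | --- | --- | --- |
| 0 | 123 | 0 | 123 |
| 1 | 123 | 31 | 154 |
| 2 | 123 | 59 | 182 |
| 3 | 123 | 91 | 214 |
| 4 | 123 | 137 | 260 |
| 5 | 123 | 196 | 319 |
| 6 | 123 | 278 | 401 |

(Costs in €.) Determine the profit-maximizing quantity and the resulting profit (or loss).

Q = 5; profit = -€9

Tabulate TR − TC: Q=0: -123; Q=1: -92; Q=2: -58; Q=3: -28; Q=4: -12; Q=5: -9; Q=6: -29.
Profit is maximized at Q = 5. AVC there is 196/5 = €39.20 ≤ P, so producing beats shutting down (which would give -€123).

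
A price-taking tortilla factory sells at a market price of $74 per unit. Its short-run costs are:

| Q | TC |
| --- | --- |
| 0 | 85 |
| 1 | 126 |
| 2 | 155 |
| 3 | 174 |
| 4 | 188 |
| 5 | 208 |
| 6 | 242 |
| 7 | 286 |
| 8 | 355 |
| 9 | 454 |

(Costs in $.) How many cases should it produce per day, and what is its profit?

Q = 8; profit = $237

Compute π = P·Q − TC at each output: Q=0: -85; Q=1: -52; Q=2: -7; Q=3: 48; Q=4: 108; Q=5: 162; Q=6: 202; Q=7: 232; Q=8: 237; Q=9: 212.
Profit is maximized at Q = 8. AVC there is 270/8 = $33.75 ≤ P, so producing beats shutting down (which would give -$85).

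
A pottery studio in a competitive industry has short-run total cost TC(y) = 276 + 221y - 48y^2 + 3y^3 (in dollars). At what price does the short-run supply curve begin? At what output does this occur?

The firm shuts down when price falls below the minimum of average variable cost. AVC = VC/y = 221 - 48y + 3y^2.
dAVC/dy = -48 + 6y = 0 gives y = 8. min AVC = 221 - 48·8 + 3·8^2 = 29.
For P < $29 the firm produces nothing.

$29 per unit, at y = 8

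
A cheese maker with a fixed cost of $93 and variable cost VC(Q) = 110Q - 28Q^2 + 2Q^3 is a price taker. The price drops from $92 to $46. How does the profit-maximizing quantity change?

Output falls from 9 to 8

AVC = 110 - 28Q + 2Q^2, minimized at Q = 7 where min AVC = $12. MC = 110 - 56Q + 6Q^2.
At P = $92 ≥ min AVC, set P = MC on the rising branch: Q = 9.
At P = $46 ≥ min AVC, set P = MC: Q = 8. The firm stays open but cuts output.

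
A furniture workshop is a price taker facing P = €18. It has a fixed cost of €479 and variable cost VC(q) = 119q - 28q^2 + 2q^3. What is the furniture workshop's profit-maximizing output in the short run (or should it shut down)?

Shut down

Strip out fixed cost: VC = 119q - 28q^2 + 2q^3. Then AVC = 119 - 28q + 2q^2 and MC = 119 - 56q + 6q^2.
The AVC parabola has its vertex at q = 28/4 = 7, where AVC = 119 - 28·7 + 2·7^2 = €21.
With P < min AVC (€18 < €21), every unit sold adds to the loss.
Shutting down limits the loss to fixed cost, €479.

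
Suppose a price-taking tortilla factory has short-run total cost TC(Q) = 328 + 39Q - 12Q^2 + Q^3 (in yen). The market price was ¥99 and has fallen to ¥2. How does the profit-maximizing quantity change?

MC = 39 - 24Q + 3Q^2; the shutdown threshold is min AVC = ¥3 (at Q = 6).
At P = ¥99 ≥ min AVC, set P = MC on the rising branch: Q = 10.
At P = ¥2 < min AVC = ¥3, price no longer covers variable cost at any output, so the firm shuts down: Q = 0.

Output falls from 10 to 0 (the firm shuts down)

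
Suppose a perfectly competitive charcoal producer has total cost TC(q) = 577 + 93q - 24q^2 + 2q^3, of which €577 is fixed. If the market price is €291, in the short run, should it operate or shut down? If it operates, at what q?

Produce at q = 11

Strip out fixed cost: VC = 93q - 24q^2 + 2q^3. Then AVC = 93 - 24q + 2q^2 and MC = 93 - 48q + 6q^2.
The AVC parabola has its vertex at q = 24/4 = 6, where AVC = 93 - 24·6 + 2·6^2 = €21.
P = €291 exceeds min AVC = €21, so the firm stays open.
Set P = MC: 291 = 93 - 48q + 6q^2 → -198 - 48q + 6q^2 = 0. The roots are q = -3 and q = 11; the profit-maximizing output is on the rising part of MC, so q* = 11.
Check: AVC at q = 11 is €71 ≤ P, so revenue covers variable cost.
Profit = P·q − TC = 291·11 − 1358 = €1843.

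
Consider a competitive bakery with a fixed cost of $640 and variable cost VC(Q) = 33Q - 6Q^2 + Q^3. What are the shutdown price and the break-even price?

Shutdown price = $24; break-even price = $129

AVC = 33 - 6Q + Q^2; minimized at Q = 3, giving min AVC = $24. That is the shutdown price.
ATC = 640/Q + 33 - 6Q + Q^2. Setting dATC/dQ = −640/Q^2 − 6 + 2Q = 0 gives Q = 8 (since 2·8^3 − 6·8^2 = 640).
min ATC = 640/8 + 33 − 6·8 + 8^2 = $129. That is the break-even price.
Between these two prices the firm operates at a loss; above $129 it earns a profit.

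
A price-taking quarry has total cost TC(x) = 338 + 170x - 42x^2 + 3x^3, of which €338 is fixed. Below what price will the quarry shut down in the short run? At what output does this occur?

Short-run supply begins at min AVC. From VC = 170x - 42x^2 + 3x^3, AVC = 170 - 42x + 3x^2.
dAVC/dx = -42 + 6x = 0 gives x = 7. min AVC = 170 - 42·7 + 3·7^2 = 23.
For P < €23 the firm produces nothing.

€23 per unit, at x = 7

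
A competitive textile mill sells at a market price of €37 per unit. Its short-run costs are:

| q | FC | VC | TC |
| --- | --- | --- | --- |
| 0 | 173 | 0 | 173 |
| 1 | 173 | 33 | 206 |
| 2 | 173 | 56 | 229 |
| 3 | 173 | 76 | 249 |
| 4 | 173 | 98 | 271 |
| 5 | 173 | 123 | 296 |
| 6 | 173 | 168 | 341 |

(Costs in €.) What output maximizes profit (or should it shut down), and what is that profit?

q = 5; profit = -€111

Tabulate TR − TC: q=0: -173; q=1: -169; q=2: -155; q=3: -138; q=4: -123; q=5: -111; q=6: -119.
Profit is maximized at q = 5. AVC there is 123/5 = €24.60 ≤ P, so producing beats shutting down (which would give -€173).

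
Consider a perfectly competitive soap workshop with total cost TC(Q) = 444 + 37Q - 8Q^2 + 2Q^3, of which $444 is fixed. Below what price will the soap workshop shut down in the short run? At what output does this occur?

$29 per unit, at Q = 2

The firm shuts down when price falls below the minimum of average variable cost. AVC = VC/Q = 37 - 8Q + 2Q^2.
dAVC/dQ = -8 + 4Q = 0 gives Q = 2. min AVC = 37 - 8·2 + 2·2^2 = 29.
The firm shuts down for any P below $29.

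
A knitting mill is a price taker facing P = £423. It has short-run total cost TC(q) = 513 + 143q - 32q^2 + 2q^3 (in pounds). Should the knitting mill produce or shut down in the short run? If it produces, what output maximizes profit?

Produce at q = 14

Strip out fixed cost: VC = 143q - 32q^2 + 2q^3. Then AVC = 143 - 32q + 2q^2 and MC = 143 - 64q + 6q^2.
AVC hits its minimum where MC = AVC, at q = 8, giving min AVC = 143 - 32·8 + 2·8^2 = £15.
Since P = £423 ≥ min AVC = £15, price covers variable cost and the firm should produce.
P = MC gives -280 - 64q + 6q^2 = 0, with roots -10/3 and 14. Take the larger (rising MC): q* = 14.
Check: AVC at q = 14 is £87 ≤ P, so revenue covers variable cost.
Profit = P·q − TC = 423·14 − 1731 = £4191.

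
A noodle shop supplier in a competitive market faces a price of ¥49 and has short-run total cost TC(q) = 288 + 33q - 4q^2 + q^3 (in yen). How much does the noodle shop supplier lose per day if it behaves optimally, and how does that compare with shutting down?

Profit = -¥224 at q = 4

AVC = 33 - 4q + q^2; min AVC = ¥29 at q = 2. Since P = ¥49 ≥ min AVC, the firm produces.
MC = 33 - 8q + 3q^2. Setting P = MC and taking the root on the rising branch gives q* = 4.
TR = 49·4 = 196. TC = 288 + 132 = 420. Profit = 196 − 420 = -¥224.
Shutting down would mean losing the fixed cost of ¥288, so operating at a loss of ¥224 is better by ¥64.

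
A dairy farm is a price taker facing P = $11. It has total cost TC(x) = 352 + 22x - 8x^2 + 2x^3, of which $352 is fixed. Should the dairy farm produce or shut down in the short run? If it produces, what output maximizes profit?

Shut down

Variable cost is VC = 22x - 8x^2 + 2x^3, so AVC = VC/x = 22 - 8x + 2x^2 and MC = dTC/dx = 22 - 16x + 6x^2.
The AVC parabola has its vertex at x = 8/4 = 2, where AVC = 22 - 8·2 + 2·2^2 = $14.
P = $11 lies below min AVC = $14; no output level covers variable cost.
The firm minimizes its loss by shutting down and losing only its fixed cost of $352.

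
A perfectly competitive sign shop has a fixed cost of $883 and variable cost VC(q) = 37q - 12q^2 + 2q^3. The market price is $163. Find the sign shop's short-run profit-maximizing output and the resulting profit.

Profit = -$99 at q = 7

AVC = 37 - 12q + 2q^2; min AVC = $19 at q = 3. Since P = $163 ≥ min AVC, the firm produces.
With MC = 37 - 24q + 6q^2, P = MC on the upward-sloping part at q* = 7.
TR = 163·7 = 1141. TC = 883 + 357 = 1240. Profit = 1141 − 1240 = -$99.
That loss of $99 beats the $883 the firm would lose by shutting down; producing recovers $784 of fixed cost.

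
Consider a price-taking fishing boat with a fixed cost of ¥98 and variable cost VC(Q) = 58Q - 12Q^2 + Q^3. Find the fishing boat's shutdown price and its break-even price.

Shutdown price = ¥22; break-even price = ¥37

AVC = 58 - 12Q + Q^2; minimized at Q = 6, giving min AVC = ¥22. That is the shutdown price.
ATC = 98/Q + 58 - 12Q + Q^2. Setting dATC/dQ = −98/Q^2 − 12 + 2Q = 0 gives Q = 7 (since 2·7^3 − 12·7^2 = 98).
min ATC = 98/7 + 58 − 12·7 + 7^2 = ¥37. That is the break-even price.
Between these two prices the firm operates at a loss; above ¥37 it earns a profit.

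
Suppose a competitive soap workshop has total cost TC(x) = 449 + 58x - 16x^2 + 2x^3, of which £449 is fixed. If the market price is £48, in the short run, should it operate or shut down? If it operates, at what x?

Strip out fixed cost: VC = 58x - 16x^2 + 2x^3. Then AVC = 58 - 16x + 2x^2 and MC = 58 - 32x + 6x^2.
AVC hits its minimum where MC = AVC, at x = 4, giving min AVC = 58 - 16·4 + 2·4^2 = £26.
Since P = £48 ≥ min AVC = £26, price covers variable cost and the firm should produce.
Solving P = MC: 10 - 32x + 6x^2 = 0 ⇒ x = 1/3 or 5. On the upward-sloping branch, x* = 5.
Check: AVC at x = 5 is £28 ≤ P, so revenue covers variable cost.
Profit = P·x − TC = 48·5 − 589 = -£349, a loss, but smaller than the £449 fixed cost the firm would lose by shutting down.

Produce at x = 5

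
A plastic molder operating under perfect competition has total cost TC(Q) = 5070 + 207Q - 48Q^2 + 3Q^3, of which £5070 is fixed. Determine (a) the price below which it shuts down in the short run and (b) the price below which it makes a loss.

Shutdown price = £15; break-even price = £480

Shutdown price = min AVC. AVC = 207 - 48Q + 3Q^2, with vertex at Q = 8 and minimum £15.
ATC = 5070/Q + 207 - 48Q + 3Q^2. Setting dATC/dQ = −5070/Q^2 − 48 + 6Q = 0 gives Q = 13 (since 6·13^3 − 48·13^2 = 5070).
min ATC = 5070/13 + 207 − 48·13 + 3·13^2 = £480. That is the break-even price.
Between these two prices the firm operates at a loss; above £480 it earns a profit.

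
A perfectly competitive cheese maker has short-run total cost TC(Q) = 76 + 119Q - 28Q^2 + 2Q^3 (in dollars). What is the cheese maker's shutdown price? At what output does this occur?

$21 per unit, at Q = 7

The firm shuts down when price falls below the minimum of average variable cost. AVC = VC/Q = 119 - 28Q + 2Q^2.
At the minimum of AVC, MC = AVC. MC = 119 - 56Q + 6Q^2; setting MC = AVC gives 4Q^2 - 28Q = 0, so Q = 7. min AVC = 21.
So the shutdown price is $21.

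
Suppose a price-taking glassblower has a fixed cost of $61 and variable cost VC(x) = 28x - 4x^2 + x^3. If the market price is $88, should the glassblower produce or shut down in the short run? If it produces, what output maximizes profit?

Produce at x = 6

From TC, MC = TC'(x) = 28 - 8x + 3x^2 and AVC = VC/x = 28 - 4x + x^2.
AVC is minimized where dAVC/dx = -4 + 2x = 0, at x = 2; min AVC = 28 - 4·2 + 2^2 = $24.
P = $88 exceeds min AVC = $24, so the firm stays open.
Set P = MC: 88 = 28 - 8x + 3x^2 → -60 - 8x + 3x^2 = 0. The roots are x = -10/3 and x = 6; the profit-maximizing output is on the rising part of MC, so x* = 6.
Check: AVC at x = 6 is $40 ≤ P, so revenue covers variable cost.
Profit = P·x − TC = 88·6 − 301 = $227.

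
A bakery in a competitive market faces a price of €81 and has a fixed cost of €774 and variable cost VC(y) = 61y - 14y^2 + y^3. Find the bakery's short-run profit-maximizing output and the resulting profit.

Profit = -€174 at y = 10

AVC = 61 - 14y + y^2; min AVC = €12 at y = 7. Since P = €81 ≥ min AVC, the firm produces.
MC = 61 - 28y + 3y^2. Setting P = MC and taking the root on the rising branch gives y* = 10.
TR = 81·10 = 810. TC = 774 + 210 = 984. Profit = 810 − 984 = -€174.
By producing, the firm covers all variable cost plus €600 of fixed cost; shutting down would lose the full €774.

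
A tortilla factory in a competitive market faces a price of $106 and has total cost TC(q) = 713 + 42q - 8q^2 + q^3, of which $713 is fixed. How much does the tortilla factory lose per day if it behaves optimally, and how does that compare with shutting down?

Profit = -$201 at q = 8

AVC = 42 - 8q + q^2; min AVC = $26 at q = 4. Since P = $106 ≥ min AVC, the firm produces.
MC = 42 - 16q + 3q^2. Setting P = MC and taking the root on the rising branch gives q* = 8.
TR = 106·8 = 848. TC = 713 + 336 = 1049. Profit = 848 − 1049 = -$201.
By producing, the firm covers all variable cost plus $512 of fixed cost; shutting down would lose the full $713.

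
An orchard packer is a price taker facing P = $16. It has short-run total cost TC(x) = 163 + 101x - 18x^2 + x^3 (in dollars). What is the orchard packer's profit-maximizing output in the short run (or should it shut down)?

Variable cost is VC = 101x - 18x^2 + x^3, so AVC = VC/x = 101 - 18x + x^2 and MC = dTC/dx = 101 - 36x + 3x^2.
The AVC parabola has its vertex at x = 18/2 = 9, where AVC = 101 - 18·9 + 9^2 = $20.
With P < min AVC ($16 < $20), every unit sold adds to the loss.
Shutting down limits the loss to fixed cost, $163.

Shut down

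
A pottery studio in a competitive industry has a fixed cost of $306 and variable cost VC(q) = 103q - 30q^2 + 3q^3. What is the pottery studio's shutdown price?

The firm shuts down when price falls below the minimum of average variable cost. AVC = VC/q = 103 - 30q + 3q^2.
dAVC/dq = -30 + 6q = 0 gives q = 5. min AVC = 103 - 30·5 + 3·5^2 = 28.
So the shutdown price is $28.

$28 per unit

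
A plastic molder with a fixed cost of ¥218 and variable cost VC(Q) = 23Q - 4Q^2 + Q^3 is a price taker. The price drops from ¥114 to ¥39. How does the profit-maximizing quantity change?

Output falls from 7 to 4

MC = 23 - 8Q + 3Q^2; the shutdown threshold is min AVC = ¥19 (at Q = 2).
With P = ¥114 above the shutdown price, P = MC gives Q = 7.
At P = ¥39 ≥ min AVC, set P = MC: Q = 4. The firm stays open but cuts output.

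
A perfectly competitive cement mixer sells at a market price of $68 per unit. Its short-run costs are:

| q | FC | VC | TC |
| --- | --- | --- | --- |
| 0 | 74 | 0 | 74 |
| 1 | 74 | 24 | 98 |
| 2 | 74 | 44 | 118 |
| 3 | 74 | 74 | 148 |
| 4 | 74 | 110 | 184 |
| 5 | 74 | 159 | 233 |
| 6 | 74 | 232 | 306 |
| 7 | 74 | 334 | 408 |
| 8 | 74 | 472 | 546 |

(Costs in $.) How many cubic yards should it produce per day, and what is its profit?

Compute π = P·q − TC at each output: q=0: -74; q=1: -30; q=2: 18; q=3: 56; q=4: 88; q=5: 107; q=6: 102; q=7: 68; q=8: -2.
Profit is maximized at q = 5. AVC there is 159/5 = $31.80 ≤ P, so producing beats shutting down (which would give -$74).

q = 5; profit = $107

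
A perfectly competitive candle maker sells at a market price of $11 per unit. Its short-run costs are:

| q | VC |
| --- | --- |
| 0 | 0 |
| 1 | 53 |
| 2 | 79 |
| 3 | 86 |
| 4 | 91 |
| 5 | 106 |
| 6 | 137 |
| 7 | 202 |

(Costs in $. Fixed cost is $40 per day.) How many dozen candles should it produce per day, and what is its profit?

q = 0 (shut down); profit = -$40

Tabulate TR − TC: q=0: -40; q=1: -82; q=2: -97; q=3: -93; q=4: -87; q=5: -91; q=6: -111; q=7: -165.
Profit is highest at q = 0. Equivalently, the lowest AVC in the table is 106/5 ≈ $21.20 at q = 5, and P = $11 falls below it — price never covers variable cost, so the firm shuts down and loses only its fixed cost.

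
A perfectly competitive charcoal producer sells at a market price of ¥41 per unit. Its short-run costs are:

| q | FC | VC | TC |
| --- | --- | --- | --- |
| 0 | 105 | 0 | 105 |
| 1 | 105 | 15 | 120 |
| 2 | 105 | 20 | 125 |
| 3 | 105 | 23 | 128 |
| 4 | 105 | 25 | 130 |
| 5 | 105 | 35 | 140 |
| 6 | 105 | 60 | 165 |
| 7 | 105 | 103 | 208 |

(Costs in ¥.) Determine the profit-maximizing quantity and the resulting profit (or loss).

Tabulate TR − TC: q=0: -105; q=1: -79; q=2: -43; q=3: -5; q=4: 34; q=5: 65; q=6: 81; q=7: 79.
Profit is maximized at q = 6. AVC there is 60/6 = ¥10 ≤ P, so producing beats shutting down (which would give -¥105).

q = 6; profit = ¥81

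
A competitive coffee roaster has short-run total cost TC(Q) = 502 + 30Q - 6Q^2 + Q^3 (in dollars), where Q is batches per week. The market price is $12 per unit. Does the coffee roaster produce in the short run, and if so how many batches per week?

Shut down

Strip out fixed cost: VC = 30Q - 6Q^2 + Q^3. Then AVC = 30 - 6Q + Q^2 and MC = 30 - 12Q + 3Q^2.
The AVC parabola has its vertex at Q = 6/2 = 3, where AVC = 30 - 6·3 + 3^2 = $21.
Since P = $12 < min AVC = $21, price fails to cover variable cost at any output.
Shutting down limits the loss to fixed cost, $502.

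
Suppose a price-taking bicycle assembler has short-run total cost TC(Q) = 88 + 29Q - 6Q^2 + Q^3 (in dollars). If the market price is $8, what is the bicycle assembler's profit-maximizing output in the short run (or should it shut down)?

Shut down

Strip out fixed cost: VC = 29Q - 6Q^2 + Q^3. Then AVC = 29 - 6Q + Q^2 and MC = 29 - 12Q + 3Q^2.
The AVC parabola has its vertex at Q = 6/2 = 3, where AVC = 29 - 6·3 + 3^2 = $20.
With P < min AVC ($8 < $20), every unit sold adds to the loss.
The firm minimizes its loss by shutting down and losing only its fixed cost of $88.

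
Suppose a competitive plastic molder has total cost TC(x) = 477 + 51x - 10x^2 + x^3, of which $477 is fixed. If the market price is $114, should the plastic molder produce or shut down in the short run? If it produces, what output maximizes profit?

Strip out fixed cost: VC = 51x - 10x^2 + x^3. Then AVC = 51 - 10x + x^2 and MC = 51 - 20x + 3x^2.
AVC hits its minimum where MC = AVC, at x = 5, giving min AVC = 51 - 10·5 + 5^2 = $26.
Since P = $114 ≥ min AVC = $26, price covers variable cost and the firm should produce.
Solving P = MC: -63 - 20x + 3x^2 = 0 ⇒ x = -7/3 or 9. On the upward-sloping branch, x* = 9.
Check: AVC at x = 9 is $42 ≤ P, so revenue covers variable cost.
Profit = P·x − TC = 114·9 − 855 = $171.

Produce at x = 9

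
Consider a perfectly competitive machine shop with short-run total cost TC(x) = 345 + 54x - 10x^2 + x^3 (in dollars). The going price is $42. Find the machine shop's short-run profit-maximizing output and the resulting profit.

AVC = 54 - 10x + x^2; min AVC = $29 at x = 5. Since P = $42 ≥ min AVC, the firm produces.
With MC = 54 - 20x + 3x^2, P = MC on the upward-sloping part at x* = 6.
TR = 42·6 = 252. TC = 345 + 180 = 525. Profit = 252 − 525 = -$273.
That loss of $273 beats the $345 the firm would lose by shutting down; producing recovers $72 of fixed cost.

Profit = -$273 at x = 6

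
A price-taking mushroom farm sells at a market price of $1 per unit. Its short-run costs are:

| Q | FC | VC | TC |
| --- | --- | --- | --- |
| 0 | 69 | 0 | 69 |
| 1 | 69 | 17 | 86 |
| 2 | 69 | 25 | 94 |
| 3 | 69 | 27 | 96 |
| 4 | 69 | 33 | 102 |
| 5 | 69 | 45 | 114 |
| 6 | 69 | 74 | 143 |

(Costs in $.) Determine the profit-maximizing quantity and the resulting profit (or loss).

Tabulate TR − TC: Q=0: -69; Q=1: -85; Q=2: -92; Q=3: -93; Q=4: -98; Q=5: -109; Q=6: -137.
Profit is highest at Q = 0. Equivalently, the lowest AVC in the table is 33/4 ≈ $8.25 at Q = 4, and P = $1 falls below it — price never covers variable cost, so the firm shuts down and loses only its fixed cost.

Q = 0 (shut down); profit = -$69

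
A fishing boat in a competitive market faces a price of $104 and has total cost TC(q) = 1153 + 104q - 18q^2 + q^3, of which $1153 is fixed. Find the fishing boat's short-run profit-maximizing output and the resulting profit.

Profit = -$289 at q = 12

AVC = 104 - 18q + q^2; min AVC = $23 at q = 9. Since P = $104 ≥ min AVC, the firm produces.
With MC = 104 - 36q + 3q^2, P = MC on the upward-sloping part at q* = 12.
TR = 104·12 = 1248. TC = 1153 + 384 = 1537. Profit = 1248 − 1537 = -$289.
Shutting down would mean losing the fixed cost of $1153, so operating at a loss of $289 is better by $864.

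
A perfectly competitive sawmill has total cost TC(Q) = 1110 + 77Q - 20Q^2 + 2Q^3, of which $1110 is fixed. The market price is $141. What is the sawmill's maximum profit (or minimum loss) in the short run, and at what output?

Profit = -$342 at Q = 8

AVC = 77 - 20Q + 2Q^2; min AVC = $27 at Q = 5. Since P = $141 ≥ min AVC, the firm produces.
MC = 77 - 40Q + 6Q^2. Setting P = MC and taking the root on the rising branch gives Q* = 8.
TR = 141·8 = 1128. TC = 1110 + 360 = 1470. Profit = 1128 − 1470 = -$342.
Shutting down would mean losing the fixed cost of $1110, so operating at a loss of $342 is better by $768.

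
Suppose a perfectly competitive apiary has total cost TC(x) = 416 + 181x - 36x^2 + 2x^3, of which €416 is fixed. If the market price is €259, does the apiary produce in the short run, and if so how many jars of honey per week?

Produce at x = 13

From TC, MC = TC'(x) = 181 - 72x + 6x^2 and AVC = VC/x = 181 - 36x + 2x^2.
AVC hits its minimum where MC = AVC, at x = 9, giving min AVC = 181 - 36·9 + 2·9^2 = €19.
Since P = €259 ≥ min AVC = €19, price covers variable cost and the firm should produce.
P = MC gives -78 - 72x + 6x^2 = 0, with roots -1 and 13. Take the larger (rising MC): x* = 13.
Check: AVC at x = 13 is €51 ≤ P, so revenue covers variable cost.
Profit = P·x − TC = 259·13 − 1079 = €2288.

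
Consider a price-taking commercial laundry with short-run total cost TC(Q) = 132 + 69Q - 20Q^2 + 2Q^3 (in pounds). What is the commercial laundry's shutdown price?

The shutdown price is the minimum of AVC. VC = 69Q - 20Q^2 + 2Q^3, so AVC = 69 - 20Q + 2Q^2.
dAVC/dQ = -20 + 4Q = 0 gives Q = 5. min AVC = 69 - 20·5 + 2·5^2 = 19.
So the shutdown price is £19.

£19 per unit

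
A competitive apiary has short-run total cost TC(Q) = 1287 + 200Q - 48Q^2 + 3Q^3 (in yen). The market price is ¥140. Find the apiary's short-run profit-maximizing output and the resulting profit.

AVC = 200 - 48Q + 3Q^2 has its minimum ¥8 at Q = 8; price ¥140 clears that bar, so the firm operates.
With MC = 200 - 96Q + 9Q^2, P = MC on the upward-sloping part at Q* = 10.
TR = 140·10 = 1400. TC = 1287 + 200 = 1487. Profit = 1400 − 1487 = -¥87.
By producing, the firm covers all variable cost plus ¥1200 of fixed cost; shutting down would lose the full ¥1287.

Profit = -¥87 at Q = 10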